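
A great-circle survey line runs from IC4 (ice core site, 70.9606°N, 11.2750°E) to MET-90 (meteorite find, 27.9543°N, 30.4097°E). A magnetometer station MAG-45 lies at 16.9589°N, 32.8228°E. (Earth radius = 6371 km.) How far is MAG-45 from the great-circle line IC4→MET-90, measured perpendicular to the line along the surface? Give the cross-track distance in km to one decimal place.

δ₁₃ = central angle IC4→MAG-45 = 0.969207 rad  (haversine)
θ₁₃ = bearing IC4→MAG-45 = 154.779°,  θ₁₂ = bearing IC4→MET-90 = 155.520°
dₓₜ = R·arcsin(sin δ₁₃ · sin(θ₁₃ − θ₁₂)) = 6371·arcsin(0.82444·sin(-0.742°)) = -67.994 km
|dₓₜ| = 67.994 km

68.0 km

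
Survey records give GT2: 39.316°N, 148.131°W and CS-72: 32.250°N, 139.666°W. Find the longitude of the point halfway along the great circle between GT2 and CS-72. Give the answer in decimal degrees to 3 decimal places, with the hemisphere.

Bx = cos φ₂ cos Δλ = 0.836514,  By = cos φ₂ sin Δλ = 0.124496
φₘ = atan2(sin φ₁ + sin φ₂, √((cos φ₁ + Bx)² + By²)) = 35.85711°
λₘ = λ₁ + atan2(By, cos φ₁ + Bx) = -143.70981°

143.710°W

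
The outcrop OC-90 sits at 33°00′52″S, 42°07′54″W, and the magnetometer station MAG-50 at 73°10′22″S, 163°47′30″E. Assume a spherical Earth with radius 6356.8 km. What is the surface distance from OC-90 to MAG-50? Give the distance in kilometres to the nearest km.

8027 km

OC-90: φ = -33.01444°, λ = -42.13167°
MAG-50: φ = -73.17278°, λ = +163.79167°
Δφ = -40.1583°,  Δλ = -154.0767°
a = sin²(Δφ/2) + cos φ₁ cos φ₂ sin²(Δλ/2) = 0.348399
c = 2·arcsin(√a) = 1.262745 rad = 72.3500°
d = R·c = 6356.8 × 1.262745 = 8027.0 km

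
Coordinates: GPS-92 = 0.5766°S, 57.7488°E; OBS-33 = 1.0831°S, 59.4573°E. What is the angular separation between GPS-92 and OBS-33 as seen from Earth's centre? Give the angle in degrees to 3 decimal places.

1.782°

Δφ = -0.5065°,  Δλ = 1.7085°
a = sin²(Δφ/2) + cos φ₁ cos φ₂ sin²(Δλ/2) = 0.000242
c = 2·arcsin(√a) = 0.031099 rad = 1.7818°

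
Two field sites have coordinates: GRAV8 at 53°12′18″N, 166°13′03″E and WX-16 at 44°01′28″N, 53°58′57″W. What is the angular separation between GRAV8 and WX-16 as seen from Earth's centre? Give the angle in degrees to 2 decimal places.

GRAV8: φ = +53.20500°, λ = +166.21750°
WX-16: φ = +44.02444°, λ = -53.98250°
Δφ = -9.1806°,  Δλ = 139.8000°
a = sin²(Δφ/2) + cos φ₁ cos φ₂ sin²(Δλ/2) = 0.386215
c = 2·arcsin(√a) = 1.341215 rad = 76.8460°

76.85°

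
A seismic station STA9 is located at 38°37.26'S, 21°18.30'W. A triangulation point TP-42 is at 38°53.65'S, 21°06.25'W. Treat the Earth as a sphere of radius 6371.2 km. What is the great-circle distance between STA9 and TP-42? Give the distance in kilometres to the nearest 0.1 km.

STA9: φ = -38.62100°, λ = -21.30500°
TP-42: φ = -38.89417°, λ = -21.10417°
Δφ = -0.2732°,  Δλ = 0.2008°
a = sin²(Δφ/2) + cos φ₁ cos φ₂ sin²(Δλ/2) = 0.000008
c = 2·arcsin(√a) = 0.005496 rad = 0.3149°
d = R·c = 6371.2 × 0.005496 = 35.0 km

35.0 km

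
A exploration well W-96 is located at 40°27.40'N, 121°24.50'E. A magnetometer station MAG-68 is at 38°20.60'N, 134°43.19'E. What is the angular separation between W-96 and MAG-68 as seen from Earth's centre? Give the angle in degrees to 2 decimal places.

W-96: φ = +40.45667°, λ = +121.40833°
MAG-68: φ = +38.34333°, λ = +134.71983°
Δφ = -2.1133°,  Δλ = 13.3115°
a = sin²(Δφ/2) + cos φ₁ cos φ₂ sin²(Δλ/2) = 0.008357
c = 2·arcsin(√a) = 0.183089 rad = 10.4902°

10.49°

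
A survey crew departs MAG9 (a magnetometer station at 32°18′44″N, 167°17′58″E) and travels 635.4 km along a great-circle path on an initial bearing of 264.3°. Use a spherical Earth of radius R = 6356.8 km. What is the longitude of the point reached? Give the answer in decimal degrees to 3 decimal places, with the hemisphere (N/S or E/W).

MAG9: φ = +32.31222°, λ = +167.29944°
δ = d/R = 635.4/6356.8 = 0.099956 rad
φ₂ = arcsin(sin φ₁ cos δ + cos φ₁ sin δ cos θ)
   = arcsin(0.53453·0.99501 + 0.84515·0.09979·-0.09932) = 31.56653°
λ₂ = λ₁ + atan2(sin θ sin δ cos φ₁, cos δ − sin φ₁ sin φ₂) = 160.60697°

160.607°E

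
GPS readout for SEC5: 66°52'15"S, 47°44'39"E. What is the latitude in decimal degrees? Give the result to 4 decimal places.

66.8708°S

66° + 52′/60 + 15″/3600 = 66 + 0.86667 + 0.00417 = 66.8708°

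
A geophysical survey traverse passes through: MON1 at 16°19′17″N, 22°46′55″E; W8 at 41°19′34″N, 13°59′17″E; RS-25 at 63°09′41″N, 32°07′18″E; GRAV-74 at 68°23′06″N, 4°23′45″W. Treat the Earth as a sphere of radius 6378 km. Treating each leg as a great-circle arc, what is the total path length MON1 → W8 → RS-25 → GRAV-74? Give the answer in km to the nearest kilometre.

MON1: φ = +16.32139°, λ = +22.78194°
W8: φ = +41.32611°, λ = +13.98806°
RS-25: φ = +63.16139°, λ = +32.12167°
GRAV-74: φ = +68.38500°, λ = -4.39583°
MON1→W8: c = 0.456046 rad, d = 2908.66 km
W8→RS-25: c = 0.424080 rad, d = 2704.78 km
RS-25→GRAV-74: c = 0.272147 rad, d = 1735.75 km
Total = 2908.66 + 2704.78 + 1735.75 = 7349.19 km

7349 km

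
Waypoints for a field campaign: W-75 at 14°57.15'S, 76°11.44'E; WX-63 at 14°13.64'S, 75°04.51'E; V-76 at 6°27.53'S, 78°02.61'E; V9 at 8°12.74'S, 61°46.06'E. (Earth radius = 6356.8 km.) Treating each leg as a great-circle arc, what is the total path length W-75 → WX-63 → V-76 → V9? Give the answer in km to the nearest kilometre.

2866 km

W-75: φ = -14.95250°, λ = +76.19067°
WX-63: φ = -14.22733°, λ = +75.07517°
V-76: φ = -6.45883°, λ = +78.04350°
V9: φ = -8.21233°, λ = +61.76767°
W-75→WX-63: c = 0.022698 rad, d = 144.28 km
WX-63→V-76: c = 0.144833 rad, d = 920.67 km
V-76→V9: c = 0.283372 rad, d = 1801.34 km
Total = 144.28 + 920.67 + 1801.34 = 2866.30 km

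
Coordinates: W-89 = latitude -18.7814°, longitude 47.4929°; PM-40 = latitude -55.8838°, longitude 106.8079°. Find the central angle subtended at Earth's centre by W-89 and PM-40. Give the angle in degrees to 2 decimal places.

57.48°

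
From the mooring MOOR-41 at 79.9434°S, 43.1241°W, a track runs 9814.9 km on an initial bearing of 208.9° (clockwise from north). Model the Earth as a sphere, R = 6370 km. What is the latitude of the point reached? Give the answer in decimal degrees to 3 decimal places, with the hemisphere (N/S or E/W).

10.506°S

δ = d/R = 9814.9/6370 = 1.540801 rad
φ₂ = arcsin(sin φ₁ cos δ + cos φ₁ sin δ cos θ)
   = arcsin(-0.98464·0.02999 + 0.17462·0.99955·-0.87546) = -10.50586°
λ₂ = λ₁ + atan2(sin θ sin δ cos φ₁, cos δ − sin φ₁ sin φ₂) = 166.30203°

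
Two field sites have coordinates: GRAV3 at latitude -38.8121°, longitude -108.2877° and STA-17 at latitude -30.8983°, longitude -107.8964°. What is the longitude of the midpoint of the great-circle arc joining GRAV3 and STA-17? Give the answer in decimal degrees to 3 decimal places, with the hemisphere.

Bx = cos φ₂ cos Δλ = 0.858060,  By = cos φ₂ sin Δλ = 0.005860
φₘ = atan2(sin φ₁ + sin φ₂, √((cos φ₁ + Bx)² + By²)) = -34.85536°
λₘ = λ₁ + atan2(By, cos φ₁ + Bx) = -108.08262°

108.083°W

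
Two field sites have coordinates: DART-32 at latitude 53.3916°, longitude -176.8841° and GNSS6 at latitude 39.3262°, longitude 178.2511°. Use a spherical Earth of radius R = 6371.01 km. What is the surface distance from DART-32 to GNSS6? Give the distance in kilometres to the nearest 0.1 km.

1607.0 km

Δφ = -14.0654°,  Δλ = -4.8648°
a = sin²(Δφ/2) + cos φ₁ cos φ₂ sin²(Δλ/2) = 0.015821
c = 2·arcsin(√a) = 0.252235 rad = 14.4520°
d = R·c = 6371.01 × 0.252235 = 1607.0 km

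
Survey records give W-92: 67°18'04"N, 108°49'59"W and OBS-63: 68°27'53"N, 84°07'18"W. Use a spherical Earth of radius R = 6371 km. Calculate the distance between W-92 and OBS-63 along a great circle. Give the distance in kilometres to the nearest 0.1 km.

1035.4 km

W-92: φ = +67.30111°, λ = -108.83306°
OBS-63: φ = +68.46472°, λ = -84.12167°
Δφ = 1.1636°,  Δλ = 24.7114°
a = sin²(Δφ/2) + cos φ₁ cos φ₂ sin²(Δλ/2) = 0.006589
c = 2·arcsin(√a) = 0.162523 rad = 9.3119°
d = R·c = 6371 × 0.162523 = 1035.4 km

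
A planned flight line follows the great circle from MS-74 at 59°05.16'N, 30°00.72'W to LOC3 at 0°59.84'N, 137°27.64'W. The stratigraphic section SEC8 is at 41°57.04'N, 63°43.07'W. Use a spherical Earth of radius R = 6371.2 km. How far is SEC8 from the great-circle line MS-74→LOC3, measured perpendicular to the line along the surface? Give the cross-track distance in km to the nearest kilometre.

MS-74: φ = +59.08600°, λ = -30.01200°
LOC3: φ = +0.99733°, λ = -137.46067°
SEC8: φ = +41.95067°, λ = -63.71783°
δ₁₃ = central angle MS-74→SEC8 = 0.470412 rad  (haversine)
θ₁₃ = bearing MS-74→SEC8 = 245.582°,  θ₁₂ = bearing MS-74→LOC3 = 285.591°
dₓₜ = R·arcsin(sin δ₁₃ · sin(θ₁₃ − θ₁₂)) = 6371.2·arcsin(0.45325·sin(-40.009°)) = -1883.896 km
|dₓₜ| = 1883.896 km

1884 km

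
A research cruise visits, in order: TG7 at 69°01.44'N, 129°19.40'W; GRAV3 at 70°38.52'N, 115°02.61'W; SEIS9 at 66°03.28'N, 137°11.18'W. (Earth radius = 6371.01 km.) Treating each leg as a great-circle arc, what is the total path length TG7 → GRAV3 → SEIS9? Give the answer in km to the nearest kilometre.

1608 km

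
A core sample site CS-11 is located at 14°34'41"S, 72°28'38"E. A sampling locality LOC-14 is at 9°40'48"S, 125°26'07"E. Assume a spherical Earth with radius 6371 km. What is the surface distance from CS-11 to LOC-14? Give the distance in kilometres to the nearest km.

5771 km

CS-11: φ = -14.57806°, λ = +72.47722°
LOC-14: φ = -9.68000°, λ = +125.43528°
Δφ = 4.8981°,  Δλ = 52.9581°
a = sin²(Δφ/2) + cos φ₁ cos φ₂ sin²(Δλ/2) = 0.191487
c = 2·arcsin(√a) = 0.905837 rad = 51.9007°
d = R·c = 6371 × 0.905837 = 5771.1 km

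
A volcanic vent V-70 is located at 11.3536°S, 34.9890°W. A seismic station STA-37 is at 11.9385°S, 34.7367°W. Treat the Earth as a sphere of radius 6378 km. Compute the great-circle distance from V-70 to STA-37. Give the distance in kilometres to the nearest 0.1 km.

Δφ = -0.5849°,  Δλ = 0.2523°
a = sin²(Δφ/2) + cos φ₁ cos φ₂ sin²(Δλ/2) = 0.000031
c = 2·arcsin(√a) = 0.011082 rad = 0.6350°
d = R·c = 6378 × 0.011082 = 70.7 km

70.7 km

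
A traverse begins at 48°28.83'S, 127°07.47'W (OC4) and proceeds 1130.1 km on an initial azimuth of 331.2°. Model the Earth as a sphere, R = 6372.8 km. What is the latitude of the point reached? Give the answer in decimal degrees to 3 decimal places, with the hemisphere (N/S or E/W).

39.384°S

OC4: φ = -48.48050°, λ = -127.12450°
δ = d/R = 1130.1/6372.8 = 0.177332 rad
φ₂ = arcsin(sin φ₁ cos δ + cos φ₁ sin δ cos θ)
   = arcsin(-0.74873·0.98432 + 0.66287·0.17640·0.87631) = -39.38430°
λ₂ = λ₁ + atan2(sin θ sin δ cos φ₁, cos δ − sin φ₁ sin φ₂) = -133.43708°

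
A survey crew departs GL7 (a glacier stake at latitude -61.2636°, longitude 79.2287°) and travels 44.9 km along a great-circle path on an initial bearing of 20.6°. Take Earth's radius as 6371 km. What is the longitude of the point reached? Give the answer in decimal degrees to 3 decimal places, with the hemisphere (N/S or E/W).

79.521°E

δ = d/R = 44.9/6371 = 0.007048 rad
φ₂ = arcsin(sin φ₁ cos δ + cos φ₁ sin δ cos θ)
   = arcsin(-0.87684·0.99998 + 0.48078·0.00705·0.93606) = -60.88531°
λ₂ = λ₁ + atan2(sin θ sin δ cos φ₁, cos δ − sin φ₁ sin φ₂) = 79.52069°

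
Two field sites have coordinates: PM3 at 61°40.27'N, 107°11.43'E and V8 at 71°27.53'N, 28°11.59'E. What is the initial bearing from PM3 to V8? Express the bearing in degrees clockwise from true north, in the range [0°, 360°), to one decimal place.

321.8°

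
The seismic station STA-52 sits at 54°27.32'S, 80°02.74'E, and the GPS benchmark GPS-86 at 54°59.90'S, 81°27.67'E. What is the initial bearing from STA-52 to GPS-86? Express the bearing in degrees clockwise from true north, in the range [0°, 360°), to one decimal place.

STA-52: φ = -54.45533°, λ = +80.04567°
GPS-86: φ = -54.99833°, λ = +81.46117°
Δλ = 1.4155°
y = sin Δλ · cos φ₂ = 0.014169
x = cos φ₁ sin φ₂ − sin φ₁ cos φ₂ cos Δλ = -0.009619
θ = atan2(y, x) = 124.1720° → 124.1720° (mod 360°)

124.2°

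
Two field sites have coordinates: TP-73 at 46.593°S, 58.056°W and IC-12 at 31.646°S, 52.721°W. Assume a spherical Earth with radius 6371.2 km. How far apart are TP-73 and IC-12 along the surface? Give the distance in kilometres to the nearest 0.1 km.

Δφ = 14.9470°,  Δλ = 5.3350°
a = sin²(Δφ/2) + cos φ₁ cos φ₂ sin²(Δλ/2) = 0.018185
c = 2·arcsin(√a) = 0.270525 rad = 15.5000°
d = R·c = 6371.2 × 0.270525 = 1723.6 km

1723.6 km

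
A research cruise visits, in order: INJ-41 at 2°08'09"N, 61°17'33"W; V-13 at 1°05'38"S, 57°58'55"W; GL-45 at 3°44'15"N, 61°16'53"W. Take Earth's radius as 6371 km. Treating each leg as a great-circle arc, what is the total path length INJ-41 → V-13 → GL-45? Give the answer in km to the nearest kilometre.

INJ-41: φ = +2.13583°, λ = -61.29250°
V-13: φ = -1.09389°, λ = -57.98194°
GL-45: φ = +3.73750°, λ = -61.28139°
INJ-41→V-13: c = 0.080715 rad, d = 514.23 km
V-13→GL-45: c = 0.102093 rad, d = 650.43 km
Total = 514.23 + 650.43 = 1164.67 km

1165 km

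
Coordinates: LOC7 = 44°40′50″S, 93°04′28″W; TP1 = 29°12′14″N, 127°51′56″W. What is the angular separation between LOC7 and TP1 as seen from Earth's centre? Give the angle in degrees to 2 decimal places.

80.41°

LOC7: φ = -44.68056°, λ = -93.07444°
TP1: φ = +29.20389°, λ = -127.86556°
Δφ = 73.8844°,  Δλ = -34.7911°
a = sin²(Δφ/2) + cos φ₁ cos φ₂ sin²(Δλ/2) = 0.416687
c = 2·arcsin(√a) = 1.403390 rad = 80.4083°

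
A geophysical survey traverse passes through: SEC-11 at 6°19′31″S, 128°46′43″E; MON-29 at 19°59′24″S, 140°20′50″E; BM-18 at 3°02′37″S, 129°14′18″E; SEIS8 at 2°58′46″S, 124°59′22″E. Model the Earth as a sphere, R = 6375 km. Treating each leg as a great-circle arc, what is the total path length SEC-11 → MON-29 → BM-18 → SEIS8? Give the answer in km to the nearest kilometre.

4679 km

SEC-11: φ = -6.32528°, λ = +128.77861°
MON-29: φ = -19.99000°, λ = +140.34722°
BM-18: φ = -3.04361°, λ = +129.23833°
SEIS8: φ = -2.97944°, λ = +124.98944°
SEC-11→MON-29: c = 0.308730 rad, d = 1968.16 km
MON-29→BM-18: c = 0.351102 rad, d = 2238.27 km
BM-18→SEIS8: c = 0.074063 rad, d = 472.15 km
Total = 1968.16 + 2238.27 + 472.15 = 4678.58 km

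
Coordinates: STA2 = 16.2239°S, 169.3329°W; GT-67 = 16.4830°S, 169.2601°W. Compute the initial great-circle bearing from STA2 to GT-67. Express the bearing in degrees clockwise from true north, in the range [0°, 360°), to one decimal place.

164.9°

Δλ = 0.0728°
y = sin Δλ · cos φ₂ = 0.001218
x = cos φ₁ sin φ₂ − sin φ₁ cos φ₂ cos Δλ = -0.004522
θ = atan2(y, x) = 164.9217° → 164.9217° (mod 360°)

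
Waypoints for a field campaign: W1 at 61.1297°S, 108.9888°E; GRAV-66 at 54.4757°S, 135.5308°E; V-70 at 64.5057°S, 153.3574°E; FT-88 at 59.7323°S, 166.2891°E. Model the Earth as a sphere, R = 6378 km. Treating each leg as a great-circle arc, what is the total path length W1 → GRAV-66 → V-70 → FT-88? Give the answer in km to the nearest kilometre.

W1→GRAV-66: c = 0.270279 rad, d = 1723.84 km
GRAV-66→V-70: c = 0.234163 rad, d = 1493.49 km
V-70→FT-88: c = 0.134046 rad, d = 854.95 km
Total = 1723.84 + 1493.49 + 854.95 = 4072.28 km

4072 km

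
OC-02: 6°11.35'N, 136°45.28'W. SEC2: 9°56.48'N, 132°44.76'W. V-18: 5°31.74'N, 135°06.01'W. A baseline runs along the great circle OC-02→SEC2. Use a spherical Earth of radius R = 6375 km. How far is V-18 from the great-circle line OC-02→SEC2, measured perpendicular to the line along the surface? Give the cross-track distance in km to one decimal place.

OC-02: φ = +6.18917°, λ = -136.75467°
SEC2: φ = +9.94133°, λ = -132.74600°
V-18: φ = +5.52900°, λ = -135.10017°
δ₁₃ = central angle OC-02→V-18 = 0.030950 rad  (haversine)
θ₁₃ = bearing OC-02→V-18 = 111.770°,  θ₁₂ = bearing OC-02→SEC2 = 46.344°
dₓₜ = R·arcsin(sin δ₁₃ · sin(θ₁₃ − θ₁₂)) = 6375·arcsin(0.03095·sin(65.426°)) = 179.431 km
|dₓₜ| = 179.431 km

179.4 km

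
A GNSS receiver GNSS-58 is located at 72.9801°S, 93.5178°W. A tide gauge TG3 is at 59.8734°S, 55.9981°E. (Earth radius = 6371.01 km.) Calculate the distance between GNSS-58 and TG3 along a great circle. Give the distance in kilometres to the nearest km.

Δφ = 13.1067°,  Δλ = 149.5159°
a = sin²(Δφ/2) + cos φ₁ cos φ₂ sin²(Δλ/2) = 0.149783
c = 2·arcsin(√a) = 0.794791 rad = 45.5382°
d = R·c = 6371.01 × 0.794791 = 5063.6 km

5064 km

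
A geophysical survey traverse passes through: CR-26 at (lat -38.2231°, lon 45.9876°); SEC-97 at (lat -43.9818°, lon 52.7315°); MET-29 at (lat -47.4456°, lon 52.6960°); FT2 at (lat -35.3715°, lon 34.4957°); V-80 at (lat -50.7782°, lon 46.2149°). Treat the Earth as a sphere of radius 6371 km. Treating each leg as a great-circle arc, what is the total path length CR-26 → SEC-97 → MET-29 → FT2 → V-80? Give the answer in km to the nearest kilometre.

5210 km

CR-26→SEC-97: c = 0.133951 rad, d = 853.40 km
SEC-97→MET-29: c = 0.060456 rad, d = 385.17 km
MET-29→FT2: c = 0.316635 rad, d = 2017.28 km
FT2→V-80: c = 0.306762 rad, d = 1954.38 km
Total = 853.40 + 385.17 + 2017.28 + 1954.38 = 5210.22 km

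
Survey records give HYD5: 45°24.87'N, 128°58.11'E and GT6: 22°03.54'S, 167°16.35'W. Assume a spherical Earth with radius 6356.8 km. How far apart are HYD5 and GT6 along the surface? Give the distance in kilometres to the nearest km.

9857 km

HYD5: φ = +45.41450°, λ = +128.96850°
GT6: φ = -22.05900°, λ = -167.27250°
Δφ = -67.4735°,  Δλ = 63.7590°
a = sin²(Δφ/2) + cos φ₁ cos φ₂ sin²(Δλ/2) = 0.489910
c = 2·arcsin(√a) = 1.550616 rad = 88.8437°
d = R·c = 6356.8 × 1.550616 = 9857.0 km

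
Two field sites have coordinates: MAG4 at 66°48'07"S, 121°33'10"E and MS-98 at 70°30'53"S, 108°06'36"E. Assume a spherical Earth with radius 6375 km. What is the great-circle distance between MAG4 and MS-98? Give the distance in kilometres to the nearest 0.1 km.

680.9 km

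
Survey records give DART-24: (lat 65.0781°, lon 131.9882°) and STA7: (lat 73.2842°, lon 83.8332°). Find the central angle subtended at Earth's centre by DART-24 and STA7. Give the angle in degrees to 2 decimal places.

Δφ = 8.2061°,  Δλ = -48.1550°
a = sin²(Δφ/2) + cos φ₁ cos φ₂ sin²(Δλ/2) = 0.025292
c = 2·arcsin(√a) = 0.319426 rad = 18.3018°

18.30°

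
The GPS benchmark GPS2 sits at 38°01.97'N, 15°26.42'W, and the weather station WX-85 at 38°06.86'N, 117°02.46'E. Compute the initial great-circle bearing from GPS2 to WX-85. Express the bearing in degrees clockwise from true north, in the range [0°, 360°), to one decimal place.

35.5°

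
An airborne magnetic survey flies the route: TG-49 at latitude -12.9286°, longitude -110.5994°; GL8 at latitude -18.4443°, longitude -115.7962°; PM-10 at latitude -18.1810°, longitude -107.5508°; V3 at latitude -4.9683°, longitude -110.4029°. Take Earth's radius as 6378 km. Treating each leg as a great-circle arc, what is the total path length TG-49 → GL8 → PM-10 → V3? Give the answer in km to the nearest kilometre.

3204 km

TG-49→GL8: c = 0.129942 rad, d = 828.77 km
GL8→PM-10: c = 0.136687 rad, d = 871.79 km
PM-10→V3: c = 0.235680 rad, d = 1503.17 km
Total = 828.77 + 871.79 + 1503.17 = 3203.73 km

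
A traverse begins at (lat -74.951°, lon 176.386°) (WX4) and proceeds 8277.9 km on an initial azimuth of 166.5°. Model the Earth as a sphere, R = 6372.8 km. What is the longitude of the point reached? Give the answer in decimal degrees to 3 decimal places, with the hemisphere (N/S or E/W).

δ = d/R = 8277.9/6372.8 = 1.298942 rad
φ₂ = arcsin(sin φ₁ cos δ + cos φ₁ sin δ cos θ)
   = arcsin(-0.96570·0.26852 + 0.25965·0.96327·-0.97237) = -30.16604°
λ₂ = λ₁ + atan2(sin θ sin δ cos φ₁, cos δ − sin φ₁ sin φ₂) = -18.68977°

18.690°W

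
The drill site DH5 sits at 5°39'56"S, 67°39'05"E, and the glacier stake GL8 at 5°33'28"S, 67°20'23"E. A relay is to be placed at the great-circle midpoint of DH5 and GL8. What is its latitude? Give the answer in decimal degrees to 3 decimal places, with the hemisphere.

DH5: φ = -5.66556°, λ = +67.65139°
GL8: φ = -5.55778°, λ = +67.33972°
Bx = cos φ₂ cos Δλ = 0.995284,  By = cos φ₂ sin Δλ = -0.005414
φₘ = atan2(sin φ₁ + sin φ₂, √((cos φ₁ + Bx)² + By²)) = -5.61169°
λₘ = λ₁ + atan2(By, cos φ₁ + Bx) = 67.49554°

5.612°S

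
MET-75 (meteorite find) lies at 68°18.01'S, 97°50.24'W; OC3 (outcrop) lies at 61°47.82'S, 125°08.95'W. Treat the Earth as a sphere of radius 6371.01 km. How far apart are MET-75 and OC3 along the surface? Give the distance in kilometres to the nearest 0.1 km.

MET-75: φ = -68.30017°, λ = -97.83733°
OC3: φ = -61.79700°, λ = -125.14917°
Δφ = 6.5032°,  Δλ = -27.3118°
a = sin²(Δφ/2) + cos φ₁ cos φ₂ sin²(Δλ/2) = 0.012957
c = 2·arcsin(√a) = 0.228152 rad = 13.0721°
d = R·c = 6371.01 × 0.228152 = 1453.6 km

1453.6 km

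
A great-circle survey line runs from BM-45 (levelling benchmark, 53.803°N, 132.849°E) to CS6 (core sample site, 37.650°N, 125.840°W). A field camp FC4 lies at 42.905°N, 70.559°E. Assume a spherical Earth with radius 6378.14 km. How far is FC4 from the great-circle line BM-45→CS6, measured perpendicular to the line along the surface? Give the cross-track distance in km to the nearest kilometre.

2991 km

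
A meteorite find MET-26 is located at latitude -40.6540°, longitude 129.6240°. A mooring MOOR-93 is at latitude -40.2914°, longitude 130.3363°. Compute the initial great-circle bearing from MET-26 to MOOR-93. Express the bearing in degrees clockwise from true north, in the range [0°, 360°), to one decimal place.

56.4°

Δλ = 0.7123°
y = sin Δλ · cos φ₂ = 0.009482
x = cos φ₁ sin φ₂ − sin φ₁ cos φ₂ cos Δλ = 0.006290
θ = atan2(y, x) = 56.4419° → 56.4419° (mod 360°)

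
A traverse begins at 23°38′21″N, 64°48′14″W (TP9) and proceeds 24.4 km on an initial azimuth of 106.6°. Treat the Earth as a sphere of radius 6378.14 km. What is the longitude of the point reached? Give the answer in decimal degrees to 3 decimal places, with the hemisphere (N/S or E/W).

TP9: φ = +23.63917°, λ = -64.80389°
δ = d/R = 24.4/6378.14 = 0.003826 rad
φ₂ = arcsin(sin φ₁ cos δ + cos φ₁ sin δ cos θ)
   = arcsin(0.40098·0.99999 + 0.91609·0.00383·-0.28569) = 23.57638°
λ₂ = λ₁ + atan2(sin θ sin δ cos φ₁, cos δ − sin φ₁ sin φ₂) = -64.57470°

64.575°W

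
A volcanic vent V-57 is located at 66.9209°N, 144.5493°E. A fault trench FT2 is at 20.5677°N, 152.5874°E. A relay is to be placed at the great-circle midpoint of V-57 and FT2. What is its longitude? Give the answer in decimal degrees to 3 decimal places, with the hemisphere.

150.217°E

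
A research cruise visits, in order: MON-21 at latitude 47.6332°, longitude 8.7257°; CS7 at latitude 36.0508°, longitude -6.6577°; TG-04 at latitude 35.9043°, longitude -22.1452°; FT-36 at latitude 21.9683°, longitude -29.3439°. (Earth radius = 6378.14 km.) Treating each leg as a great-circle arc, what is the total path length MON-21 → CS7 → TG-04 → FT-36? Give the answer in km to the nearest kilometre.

MON-21→CS7: c = 0.283375 rad, d = 1807.41 km
CS7→TG-04: c = 0.218530 rad, d = 1393.81 km
TG-04→FT-36: c = 0.266706 rad, d = 1701.09 km
Total = 1807.41 + 1393.81 + 1701.09 = 4902.31 km

4902 km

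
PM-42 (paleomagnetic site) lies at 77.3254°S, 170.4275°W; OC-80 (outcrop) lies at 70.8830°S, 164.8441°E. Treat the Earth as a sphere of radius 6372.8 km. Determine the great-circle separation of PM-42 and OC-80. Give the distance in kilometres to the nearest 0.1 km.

Δφ = 6.4424°,  Δλ = -24.7284°
a = sin²(Δφ/2) + cos φ₁ cos φ₂ sin²(Δλ/2) = 0.006452
c = 2·arcsin(√a) = 0.160823 rad = 9.2145°
d = R·c = 6372.8 × 0.160823 = 1024.9 km

1024.9 km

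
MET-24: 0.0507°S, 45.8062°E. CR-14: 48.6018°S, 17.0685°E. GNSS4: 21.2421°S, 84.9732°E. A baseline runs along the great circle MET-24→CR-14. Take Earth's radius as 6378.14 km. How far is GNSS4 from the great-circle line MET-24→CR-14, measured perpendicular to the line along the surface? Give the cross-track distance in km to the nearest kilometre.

δ₁₃ = central angle MET-24→GNSS4 = 0.762730 rad  (haversine)
θ₁₃ = bearing MET-24→GNSS4 = 121.566°,  θ₁₂ = bearing MET-24→CR-14 = 202.984°
dₓₜ = R·arcsin(sin δ₁₃ · sin(θ₁₃ − θ₁₂)) = 6378.14·arcsin(0.69090·sin(-81.418°)) = -4796.898 km
|dₓₜ| = 4796.898 km

4797 km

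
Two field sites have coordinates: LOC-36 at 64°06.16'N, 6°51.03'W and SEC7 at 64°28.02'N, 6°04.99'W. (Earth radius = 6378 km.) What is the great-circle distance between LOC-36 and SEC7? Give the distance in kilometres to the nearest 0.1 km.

LOC-36: φ = +64.10267°, λ = -6.85050°
SEC7: φ = +64.46700°, λ = -6.08317°
Δφ = 0.3643°,  Δλ = 0.7673°
a = sin²(Δφ/2) + cos φ₁ cos φ₂ sin²(Δλ/2) = 0.000019
c = 2·arcsin(√a) = 0.008614 rad = 0.4935°
d = R·c = 6378 × 0.008614 = 54.9 km

54.9 km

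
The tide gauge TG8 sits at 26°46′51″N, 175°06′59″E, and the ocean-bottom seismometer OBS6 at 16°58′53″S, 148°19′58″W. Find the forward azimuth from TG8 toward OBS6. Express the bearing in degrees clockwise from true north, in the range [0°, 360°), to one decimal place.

TG8: φ = +26.78083°, λ = +175.11639°
OBS6: φ = -16.98139°, λ = -148.33278°
Δλ = 36.5508°
y = sin Δλ · cos φ₂ = 0.569570
x = cos φ₁ sin φ₂ − sin φ₁ cos φ₂ cos Δλ = -0.606915
θ = atan2(y, x) = 136.8181° → 136.8181° (mod 360°)

136.8°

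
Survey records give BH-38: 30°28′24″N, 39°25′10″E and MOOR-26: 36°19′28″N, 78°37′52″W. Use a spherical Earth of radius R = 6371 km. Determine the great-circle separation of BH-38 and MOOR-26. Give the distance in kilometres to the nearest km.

BH-38: φ = +30.47333°, λ = +39.41944°
MOOR-26: φ = +36.32444°, λ = -78.63111°
Δφ = 5.8511°,  Δλ = -118.0506°
a = sin²(Δφ/2) + cos φ₁ cos φ₂ sin²(Δλ/2) = 0.513064
c = 2·arcsin(√a) = 1.596927 rad = 91.4972°
d = R·c = 6371 × 1.596927 = 10174.0 km

10174 km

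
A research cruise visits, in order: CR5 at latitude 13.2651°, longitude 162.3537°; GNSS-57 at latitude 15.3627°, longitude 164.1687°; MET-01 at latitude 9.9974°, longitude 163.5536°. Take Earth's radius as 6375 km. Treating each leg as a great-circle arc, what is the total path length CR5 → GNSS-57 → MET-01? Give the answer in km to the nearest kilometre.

CR5→GNSS-57: c = 0.047773 rad, d = 304.56 km
GNSS-57→MET-01: c = 0.094226 rad, d = 600.69 km
Total = 304.56 + 600.69 = 905.24 km

905 km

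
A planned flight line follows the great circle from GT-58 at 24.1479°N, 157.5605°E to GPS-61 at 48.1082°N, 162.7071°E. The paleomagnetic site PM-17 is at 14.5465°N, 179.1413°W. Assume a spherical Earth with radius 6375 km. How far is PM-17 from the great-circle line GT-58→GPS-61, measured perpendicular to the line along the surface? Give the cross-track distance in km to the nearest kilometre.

2612 km

δ₁₃ = central angle GT-58→PM-17 = 0.417831 rad  (haversine)
θ₁₃ = bearing GT-58→PM-17 = 109.358°,  θ₁₂ = bearing GT-58→GPS-61 = 8.368°
dₓₜ = R·arcsin(sin δ₁₃ · sin(θ₁₃ − θ₁₂)) = 6375·arcsin(0.40578·sin(100.990°)) = 2611.854 km
|dₓₜ| = 2611.854 km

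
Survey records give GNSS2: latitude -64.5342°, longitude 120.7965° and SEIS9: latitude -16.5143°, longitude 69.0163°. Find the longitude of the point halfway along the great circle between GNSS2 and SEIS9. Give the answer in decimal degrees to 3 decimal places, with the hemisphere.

84.436°E

Bx = cos φ₂ cos Δλ = 0.593159,  By = cos φ₂ sin Δλ = -0.753234
φₘ = atan2(sin φ₁ + sin φ₂, √((cos φ₁ + Bx)² + By²)) = -43.05640°
λₘ = λ₁ + atan2(By, cos φ₁ + Bx) = 84.43580°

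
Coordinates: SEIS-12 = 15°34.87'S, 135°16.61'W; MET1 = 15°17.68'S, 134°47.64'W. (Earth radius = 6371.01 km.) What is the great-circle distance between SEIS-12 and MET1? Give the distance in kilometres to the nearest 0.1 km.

SEIS-12: φ = -15.58117°, λ = -135.27683°
MET1: φ = -15.29467°, λ = -134.79400°
Δφ = 0.2865°,  Δλ = 0.4828°
a = sin²(Δφ/2) + cos φ₁ cos φ₂ sin²(Δλ/2) = 0.000023
c = 2·arcsin(√a) = 0.009539 rad = 0.5465°
d = R·c = 6371.01 × 0.009539 = 60.8 km

60.8 km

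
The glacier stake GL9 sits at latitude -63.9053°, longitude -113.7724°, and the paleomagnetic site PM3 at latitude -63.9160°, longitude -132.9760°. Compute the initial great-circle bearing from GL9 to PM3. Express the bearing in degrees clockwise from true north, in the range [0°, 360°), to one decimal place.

Δλ = -19.2036°
y = sin Δλ · cos φ₂ = -0.144625
x = cos φ₁ sin φ₂ − sin φ₁ cos φ₂ cos Δλ = -0.022159
θ = atan2(y, x) = -98.7110° → 261.2890° (mod 360°)

261.3°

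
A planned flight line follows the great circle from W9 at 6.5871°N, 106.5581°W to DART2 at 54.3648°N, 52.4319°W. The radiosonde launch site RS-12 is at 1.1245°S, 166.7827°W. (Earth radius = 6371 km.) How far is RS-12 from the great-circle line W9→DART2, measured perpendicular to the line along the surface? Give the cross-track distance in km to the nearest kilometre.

δ₁₃ = central angle W9→RS-12 = 1.057586 rad  (haversine)
θ₁₃ = bearing W9→RS-12 = 264.965°,  θ₁₂ = bearing W9→DART2 = 31.573°
dₓₜ = R·arcsin(sin δ₁₃ · sin(θ₁₃ − θ₁₂)) = 6371·arcsin(0.87117·sin(233.393°)) = -4934.047 km
|dₓₜ| = 4934.047 km

4934 km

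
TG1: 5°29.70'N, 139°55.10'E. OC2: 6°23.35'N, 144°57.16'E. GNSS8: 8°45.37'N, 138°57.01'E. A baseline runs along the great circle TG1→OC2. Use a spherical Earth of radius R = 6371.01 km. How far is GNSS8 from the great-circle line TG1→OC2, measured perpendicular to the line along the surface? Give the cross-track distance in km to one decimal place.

TG1: φ = +5.49500°, λ = +139.91833°
OC2: φ = +6.38917°, λ = +144.95267°
GNSS8: φ = +8.75617°, λ = +138.95017°
δ₁₃ = central angle TG1→GNSS8 = 0.059336 rad  (haversine)
θ₁₃ = bearing TG1→GNSS8 = 343.643°,  θ₁₂ = bearing TG1→OC2 = 79.621°
dₓₜ = R·arcsin(sin δ₁₃ · sin(θ₁₃ − θ₁₂)) = 6371.01·arcsin(0.05930·sin(264.022°)) = -375.971 km
|dₓₜ| = 375.971 km

376.0 km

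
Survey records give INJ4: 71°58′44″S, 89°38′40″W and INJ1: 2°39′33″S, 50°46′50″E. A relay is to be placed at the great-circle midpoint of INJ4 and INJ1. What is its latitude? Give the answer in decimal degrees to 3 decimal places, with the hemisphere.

INJ4: φ = -71.97889°, λ = -89.64444°
INJ1: φ = -2.65917°, λ = +50.78056°
Bx = cos φ₂ cos Δλ = -0.769961,  By = cos φ₂ sin Δλ = 0.636402
φₘ = atan2(sin φ₁ + sin φ₂, √((cos φ₁ + Bx)² + By²)) = -51.77289°
λₘ = λ₁ + atan2(By, cos φ₁ + Bx) = 36.25059°

51.773°S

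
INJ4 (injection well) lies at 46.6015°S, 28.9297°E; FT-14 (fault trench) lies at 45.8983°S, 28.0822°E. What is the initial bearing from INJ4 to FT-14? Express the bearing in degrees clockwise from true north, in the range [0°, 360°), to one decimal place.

319.9°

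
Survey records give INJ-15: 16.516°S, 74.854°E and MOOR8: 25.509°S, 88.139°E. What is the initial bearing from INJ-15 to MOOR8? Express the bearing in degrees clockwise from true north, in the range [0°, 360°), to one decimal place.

128.2°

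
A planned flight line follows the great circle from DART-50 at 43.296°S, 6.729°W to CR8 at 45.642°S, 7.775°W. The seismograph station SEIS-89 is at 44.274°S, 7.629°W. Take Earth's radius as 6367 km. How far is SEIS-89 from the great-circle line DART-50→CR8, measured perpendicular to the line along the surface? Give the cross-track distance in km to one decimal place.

36.0 km

δ₁₃ = central angle DART-50→SEIS-89 = 0.020493 rad  (haversine)
θ₁₃ = bearing DART-50→SEIS-89 = 213.288°,  θ₁₂ = bearing DART-50→CR8 = 197.285°
dₓₜ = R·arcsin(sin δ₁₃ · sin(θ₁₃ − θ₁₂)) = 6367·arcsin(0.02049·sin(16.003°)) = 35.968 km
|dₓₜ| = 35.968 km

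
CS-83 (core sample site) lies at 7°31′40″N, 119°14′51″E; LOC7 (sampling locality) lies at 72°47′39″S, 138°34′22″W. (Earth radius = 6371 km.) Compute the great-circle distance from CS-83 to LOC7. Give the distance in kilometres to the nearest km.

11206 km

CS-83: φ = +7.52778°, λ = +119.24750°
LOC7: φ = -72.79417°, λ = -138.57278°
Δφ = -80.3219°,  Δλ = 102.1797°
a = sin²(Δφ/2) + cos φ₁ cos φ₂ sin²(Δλ/2) = 0.593507
c = 2·arcsin(√a) = 1.758919 rad = 100.7786°
d = R·c = 6371 × 1.758919 = 11206.1 km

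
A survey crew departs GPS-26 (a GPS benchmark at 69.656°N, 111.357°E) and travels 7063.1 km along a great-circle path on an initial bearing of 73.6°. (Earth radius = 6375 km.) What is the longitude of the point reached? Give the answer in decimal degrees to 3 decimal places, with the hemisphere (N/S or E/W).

153.210°W

δ = d/R = 7063.1/6375 = 1.107937 rad
φ₂ = arcsin(sin φ₁ cos δ + cos φ₁ sin δ cos θ)
   = arcsin(0.93762·0.44651 + 0.34766·0.89478·0.28234) = 30.43001°
λ₂ = λ₁ + atan2(sin θ sin δ cos φ₁, cos δ − sin φ₁ sin φ₂) = -153.20971°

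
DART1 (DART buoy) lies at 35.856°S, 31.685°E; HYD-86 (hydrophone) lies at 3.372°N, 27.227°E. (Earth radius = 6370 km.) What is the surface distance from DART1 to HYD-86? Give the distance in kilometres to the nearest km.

4386 km

Δφ = 39.2280°,  Δλ = -4.4580°
a = sin²(Δφ/2) + cos φ₁ cos φ₂ sin²(Δλ/2) = 0.113906
c = 2·arcsin(√a) = 0.688519 rad = 39.4492°
d = R·c = 6370 × 0.688519 = 4385.9 km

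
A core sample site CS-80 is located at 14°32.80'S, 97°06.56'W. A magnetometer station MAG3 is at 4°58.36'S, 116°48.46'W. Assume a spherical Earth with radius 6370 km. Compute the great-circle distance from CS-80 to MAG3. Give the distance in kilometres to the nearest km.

2404 km

CS-80: φ = -14.54667°, λ = -97.10933°
MAG3: φ = -4.97267°, λ = -116.80767°
Δφ = 9.5740°,  Δλ = -19.6983°
a = sin²(Δφ/2) + cos φ₁ cos φ₂ sin²(Δλ/2) = 0.035179
c = 2·arcsin(√a) = 0.377359 rad = 21.6211°
d = R·c = 6370 × 0.377359 = 2403.8 km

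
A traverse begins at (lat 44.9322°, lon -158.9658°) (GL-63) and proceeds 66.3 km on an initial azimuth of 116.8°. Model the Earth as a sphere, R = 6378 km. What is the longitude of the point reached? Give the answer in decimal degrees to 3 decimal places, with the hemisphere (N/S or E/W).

158.218°W

δ = d/R = 66.3/6378 = 0.010395 rad
φ₂ = arcsin(sin φ₁ cos δ + cos φ₁ sin δ cos θ)
   = arcsin(0.70627·0.99995 + 0.70794·0.01039·-0.45088) = 44.66121°
λ₂ = λ₁ + atan2(sin θ sin δ cos φ₁, cos δ − sin φ₁ sin φ₂) = -158.21837°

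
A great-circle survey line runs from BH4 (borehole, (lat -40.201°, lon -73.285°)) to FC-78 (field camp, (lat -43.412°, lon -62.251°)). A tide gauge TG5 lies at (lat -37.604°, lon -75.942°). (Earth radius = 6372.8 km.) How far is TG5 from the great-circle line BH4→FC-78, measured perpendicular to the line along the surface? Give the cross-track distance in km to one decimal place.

159.9 km

δ₁₃ = central angle BH4→TG5 = 0.057932 rad  (haversine)
θ₁₃ = bearing BH4→TG5 = 320.631°,  θ₁₂ = bearing BH4→FC-78 = 114.949°
dₓₜ = R·arcsin(sin δ₁₃ · sin(θ₁₃ − θ₁₂)) = 6372.8·arcsin(0.05790·sin(205.682°)) = -159.927 km
|dₓₜ| = 159.927 km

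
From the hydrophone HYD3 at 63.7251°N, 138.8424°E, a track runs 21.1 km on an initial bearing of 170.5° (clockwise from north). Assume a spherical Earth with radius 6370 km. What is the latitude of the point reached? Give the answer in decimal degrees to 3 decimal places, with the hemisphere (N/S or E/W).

δ = d/R = 21.1/6370 = 0.003312 rad
φ₂ = arcsin(sin φ₁ cos δ + cos φ₁ sin δ cos θ)
   = arcsin(0.89668·0.99999 + 0.44268·0.00331·-0.98629) = 63.53790°
λ₂ = λ₁ + atan2(sin θ sin δ cos φ₁, cos δ − sin φ₁ sin φ₂) = 138.91269°

63.538°N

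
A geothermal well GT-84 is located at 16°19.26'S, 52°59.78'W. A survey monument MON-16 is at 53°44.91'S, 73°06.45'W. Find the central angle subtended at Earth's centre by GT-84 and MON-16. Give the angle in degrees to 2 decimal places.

40.58°

GT-84: φ = -16.32100°, λ = -52.99633°
MON-16: φ = -53.74850°, λ = -73.10750°
Δφ = -37.4275°,  Δλ = -20.1112°
a = sin²(Δφ/2) + cos φ₁ cos φ₂ sin²(Δλ/2) = 0.120240
c = 2·arcsin(√a) = 0.708220 rad = 40.5780°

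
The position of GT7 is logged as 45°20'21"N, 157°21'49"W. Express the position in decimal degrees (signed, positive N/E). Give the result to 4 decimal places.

lat: 45.3392° N → +45.3392°
lon: 157.3636° W → -157.3636°

+45.3392°, -157.3636°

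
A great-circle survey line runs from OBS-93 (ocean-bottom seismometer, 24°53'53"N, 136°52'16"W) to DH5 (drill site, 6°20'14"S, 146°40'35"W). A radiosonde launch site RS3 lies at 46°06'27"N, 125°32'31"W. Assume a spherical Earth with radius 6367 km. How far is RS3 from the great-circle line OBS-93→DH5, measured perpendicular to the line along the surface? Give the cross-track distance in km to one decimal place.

89.6 km

OBS-93: φ = +24.89806°, λ = -136.87111°
DH5: φ = -6.33722°, λ = -146.67639°
RS3: φ = +46.10750°, λ = -125.54194°
δ₁₃ = central angle OBS-93→RS3 = 0.402689 rad  (haversine)
θ₁₃ = bearing OBS-93→RS3 = 20.337°,  θ₁₂ = bearing OBS-93→DH5 = 198.278°
dₓₜ = R·arcsin(sin δ₁₃ · sin(θ₁₃ − θ₁₂)) = 6367·arcsin(0.39189·sin(-177.942°)) = -89.618 km
|dₓₜ| = 89.618 km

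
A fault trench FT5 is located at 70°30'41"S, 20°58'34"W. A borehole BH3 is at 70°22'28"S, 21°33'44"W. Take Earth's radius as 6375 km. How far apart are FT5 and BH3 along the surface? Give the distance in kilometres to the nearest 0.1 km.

26.6 km

FT5: φ = -70.51139°, λ = -20.97611°
BH3: φ = -70.37444°, λ = -21.56222°
Δφ = 0.1369°,  Δλ = -0.5861°
a = sin²(Δφ/2) + cos φ₁ cos φ₂ sin²(Δλ/2) = 0.000004
c = 2·arcsin(√a) = 0.004176 rad = 0.2393°
d = R·c = 6375 × 0.004176 = 26.6 km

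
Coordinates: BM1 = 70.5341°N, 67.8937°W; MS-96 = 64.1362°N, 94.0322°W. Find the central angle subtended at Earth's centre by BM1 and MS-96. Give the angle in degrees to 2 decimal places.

Δφ = -6.3979°,  Δλ = -26.1385°
a = sin²(Δφ/2) + cos φ₁ cos φ₂ sin²(Δλ/2) = 0.010548
c = 2·arcsin(√a) = 0.205765 rad = 11.7895°

11.79°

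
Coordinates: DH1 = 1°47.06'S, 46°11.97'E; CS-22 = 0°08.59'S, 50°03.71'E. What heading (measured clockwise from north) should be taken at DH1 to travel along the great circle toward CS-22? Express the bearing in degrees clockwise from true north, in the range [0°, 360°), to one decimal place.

DH1: φ = -1.78433°, λ = +46.19950°
CS-22: φ = -0.14317°, λ = +50.06183°
Δλ = 3.8623°
y = sin Δλ · cos φ₂ = 0.067359
x = cos φ₁ sin φ₂ − sin φ₁ cos φ₂ cos Δλ = 0.028569
θ = atan2(y, x) = 67.0167° → 67.0167° (mod 360°)

67.0°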